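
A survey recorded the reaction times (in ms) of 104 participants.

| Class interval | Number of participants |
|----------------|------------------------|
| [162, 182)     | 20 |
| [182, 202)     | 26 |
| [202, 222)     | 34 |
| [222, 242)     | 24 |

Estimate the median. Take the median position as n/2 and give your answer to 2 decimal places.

Cumulative frequencies: 20, 46, 80, 104
n = 104; position = n/2 = 52.
This falls in the class [202, 222): L = 202, F = 46, f = 34, h = 20.
Median ≈ 202 + ((52 − 46) / 34) × 20 = 205.5294

205.53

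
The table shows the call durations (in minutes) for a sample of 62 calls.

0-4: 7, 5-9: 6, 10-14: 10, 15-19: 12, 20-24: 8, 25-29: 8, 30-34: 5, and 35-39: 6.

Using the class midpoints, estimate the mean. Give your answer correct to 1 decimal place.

18.6

Midpoints: 2, 7, 12, 17, 22, 27, 32, 37
Σfm = 7×2 + 6×7 + 10×12 + 12×17 + 8×22 + 8×27 + 5×32 + 6×37 = 1154
n = Σf = 62
Mean = 1154 / 62 = 18.6129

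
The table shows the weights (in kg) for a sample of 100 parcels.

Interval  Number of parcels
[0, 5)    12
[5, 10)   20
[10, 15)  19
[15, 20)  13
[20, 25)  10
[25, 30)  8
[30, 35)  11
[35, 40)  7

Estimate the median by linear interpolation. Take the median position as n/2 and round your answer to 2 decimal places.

14.74

Cumulative frequencies: 12, 32, 51, 64, 74, 82, 93, 100
n = 100; position = n/2 = 50.
This falls in the class [10, 15): L = 10, F = 32, f = 19, h = 5.
Median ≈ 10 + ((50 − 32) / 19) × 5 = 14.7368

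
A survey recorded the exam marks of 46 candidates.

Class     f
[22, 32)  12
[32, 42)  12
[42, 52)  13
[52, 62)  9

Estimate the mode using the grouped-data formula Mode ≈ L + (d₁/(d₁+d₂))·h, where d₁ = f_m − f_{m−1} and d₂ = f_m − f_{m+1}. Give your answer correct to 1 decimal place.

Modal class: [42, 52) (highest frequency 13).
d₁ = 13 − 12 = 1, d₂ = 13 − 9 = 4
Mode ≈ 42 + (1/(1+4)) × 10 = 42 + 2.0000 = 44.0000

44.0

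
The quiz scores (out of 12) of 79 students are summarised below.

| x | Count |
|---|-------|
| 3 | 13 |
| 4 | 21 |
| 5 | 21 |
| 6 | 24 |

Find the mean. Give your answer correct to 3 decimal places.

Values: 3, 4, 5, 6
Σfx = 13×3 + 21×4 + 21×5 + 24×6 = 372
n = Σf = 79
Mean = 372 / 79 = 4.7089

4.709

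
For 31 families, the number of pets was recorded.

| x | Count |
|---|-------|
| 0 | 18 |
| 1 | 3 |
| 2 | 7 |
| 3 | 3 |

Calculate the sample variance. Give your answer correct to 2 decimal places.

Values: 0, 1, 2, 3
n = 31, Σfx = 26, mean = 0.8387
Σfx² = 58
Σf(x − x̄)² = Σfx² − (Σfx)²/n = 58 − 26²/31 = 36.1935
Sample variance = 36.1935 / 30 = 1.2065

1.21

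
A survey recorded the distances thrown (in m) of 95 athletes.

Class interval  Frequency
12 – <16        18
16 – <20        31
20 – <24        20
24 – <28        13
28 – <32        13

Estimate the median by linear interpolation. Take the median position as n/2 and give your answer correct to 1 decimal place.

19.8

Cumulative frequencies: 18, 49, 69, 82, 95
n = 95; position = n/2 = 47.5.
This falls in the class 16 – <20: L = 16, F = 18, f = 31, h = 4.
Median ≈ 16 + ((47.5 − 18) / 31) × 4 = 19.8065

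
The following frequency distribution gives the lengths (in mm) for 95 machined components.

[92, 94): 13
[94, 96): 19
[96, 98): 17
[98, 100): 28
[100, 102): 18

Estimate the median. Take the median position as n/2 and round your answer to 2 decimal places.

97.82

Cumulative frequencies: 13, 32, 49, 77, 95
n = 95; position = n/2 = 47.5.
This falls in the class [96, 98): L = 96, F = 32, f = 17, h = 2.
Median ≈ 96 + ((47.5 − 32) / 17) × 2 = 97.8235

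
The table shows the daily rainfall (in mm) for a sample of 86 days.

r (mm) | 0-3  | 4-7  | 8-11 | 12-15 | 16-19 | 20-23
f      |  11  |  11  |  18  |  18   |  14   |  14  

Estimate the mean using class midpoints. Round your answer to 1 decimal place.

Midpoints: 1.5, 5.5, 9.5, 13.5, 17.5, 21.5
Σfm = 11×1.5 + 11×5.5 + 18×9.5 + 18×13.5 + 14×17.5 + 14×21.5 = 1037
n = Σf = 86
Mean = 1037 / 86 = 12.0581

12.1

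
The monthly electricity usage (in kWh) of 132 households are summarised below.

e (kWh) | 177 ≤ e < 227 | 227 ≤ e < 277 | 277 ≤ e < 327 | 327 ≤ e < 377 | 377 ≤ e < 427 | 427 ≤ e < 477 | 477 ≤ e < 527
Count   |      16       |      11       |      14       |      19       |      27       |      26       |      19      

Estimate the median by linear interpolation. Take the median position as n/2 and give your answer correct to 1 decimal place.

388.1

Cumulative frequencies: 16, 27, 41, 60, 87, 113, 132
n = 132; position = n/2 = 66.
This falls in the class 377 ≤ e < 427: L = 377, F = 60, f = 27, h = 50.
Median ≈ 377 + ((66 − 60) / 27) × 50 = 388.1111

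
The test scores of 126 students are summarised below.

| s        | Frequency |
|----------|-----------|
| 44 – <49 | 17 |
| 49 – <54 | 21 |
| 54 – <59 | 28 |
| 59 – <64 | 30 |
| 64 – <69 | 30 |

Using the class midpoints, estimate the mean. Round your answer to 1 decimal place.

57.9

Midpoints: 46.5, 51.5, 56.5, 61.5, 66.5
Σfm = 17×46.5 + 21×51.5 + 28×56.5 + 30×61.5 + 30×66.5 = 7294
n = Σf = 126
Mean = 7294 / 126 = 57.8889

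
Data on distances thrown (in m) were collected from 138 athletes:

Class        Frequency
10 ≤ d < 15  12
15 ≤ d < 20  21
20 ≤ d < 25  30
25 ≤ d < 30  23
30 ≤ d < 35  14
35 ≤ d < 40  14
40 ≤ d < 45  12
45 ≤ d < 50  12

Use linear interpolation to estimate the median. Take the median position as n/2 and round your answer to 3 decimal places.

Cumulative frequencies: 12, 33, 63, 86, 100, 114, 126, 138
n = 138; position = n/2 = 69.
This falls in the class 25 ≤ d < 30: L = 25, F = 63, f = 23, h = 5.
Median ≈ 25 + ((69 − 63) / 23) × 5 = 26.3043

26.304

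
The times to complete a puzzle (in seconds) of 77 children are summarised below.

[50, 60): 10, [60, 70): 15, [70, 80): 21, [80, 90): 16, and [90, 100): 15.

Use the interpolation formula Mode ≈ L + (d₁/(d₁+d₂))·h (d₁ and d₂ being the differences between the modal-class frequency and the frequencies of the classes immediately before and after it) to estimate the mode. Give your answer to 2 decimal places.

Modal class: [70, 80) (highest frequency 21).
d₁ = 21 − 15 = 6, d₂ = 21 − 16 = 5
Mode ≈ 70 + (6/(6+5)) × 10 = 70 + 5.4545 = 75.4545

75.45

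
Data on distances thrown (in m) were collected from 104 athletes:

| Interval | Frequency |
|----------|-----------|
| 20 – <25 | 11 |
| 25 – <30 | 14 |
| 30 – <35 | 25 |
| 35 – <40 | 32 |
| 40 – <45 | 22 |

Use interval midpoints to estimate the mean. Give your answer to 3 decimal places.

Midpoints: 22.5, 27.5, 32.5, 37.5, 42.5
Σfm = 11×22.5 + 14×27.5 + 25×32.5 + 32×37.5 + 22×42.5 = 3580
n = Σf = 104
Mean = 3580 / 104 = 34.4231

34.423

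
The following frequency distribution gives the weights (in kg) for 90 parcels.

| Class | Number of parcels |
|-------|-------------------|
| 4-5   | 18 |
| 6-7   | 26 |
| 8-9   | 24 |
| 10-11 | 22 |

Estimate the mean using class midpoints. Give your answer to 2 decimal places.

7.61

Midpoints: 4.5, 6.5, 8.5, 10.5
Σfm = 18×4.5 + 26×6.5 + 24×8.5 + 22×10.5 = 685
n = Σf = 90
Mean = 685 / 90 = 7.6111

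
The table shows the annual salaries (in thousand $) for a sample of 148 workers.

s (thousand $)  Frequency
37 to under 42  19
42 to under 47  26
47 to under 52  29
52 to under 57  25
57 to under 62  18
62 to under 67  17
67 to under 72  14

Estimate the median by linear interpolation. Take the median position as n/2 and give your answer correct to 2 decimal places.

52.00

Cumulative frequencies: 19, 45, 74, 99, 117, 134, 148
n = 148; position = n/2 = 74.
This falls in the class 47 to under 52: L = 47, F = 45, f = 29, h = 5.
Median ≈ 47 + ((74 − 45) / 29) × 5 = 52.0000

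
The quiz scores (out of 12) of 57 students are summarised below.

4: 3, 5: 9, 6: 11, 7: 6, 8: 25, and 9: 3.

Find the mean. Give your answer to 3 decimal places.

6.877

Values: 4, 5, 6, 7, 8, 9
Σfx = 3×4 + 9×5 + 11×6 + 6×7 + 25×8 + 3×9 = 392
n = Σf = 57
Mean = 392 / 57 = 6.8772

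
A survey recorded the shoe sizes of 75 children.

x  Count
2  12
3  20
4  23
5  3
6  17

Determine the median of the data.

4

Cumulative frequencies: 12, 32, 55, 58, 75
n = 75, so the median is the value in position (n+1)/2 = 38.
Position 38 falls at value 4.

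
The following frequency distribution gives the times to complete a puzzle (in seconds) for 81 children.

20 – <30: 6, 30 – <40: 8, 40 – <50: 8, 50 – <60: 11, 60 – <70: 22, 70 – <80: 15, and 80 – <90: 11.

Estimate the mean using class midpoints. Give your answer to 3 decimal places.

Midpoints: 25, 35, 45, 55, 65, 75, 85
Σfm = 6×25 + 8×35 + 8×45 + 11×55 + 22×65 + 15×75 + 11×85 = 4885
n = Σf = 81
Mean = 4885 / 81 = 60.3086

60.309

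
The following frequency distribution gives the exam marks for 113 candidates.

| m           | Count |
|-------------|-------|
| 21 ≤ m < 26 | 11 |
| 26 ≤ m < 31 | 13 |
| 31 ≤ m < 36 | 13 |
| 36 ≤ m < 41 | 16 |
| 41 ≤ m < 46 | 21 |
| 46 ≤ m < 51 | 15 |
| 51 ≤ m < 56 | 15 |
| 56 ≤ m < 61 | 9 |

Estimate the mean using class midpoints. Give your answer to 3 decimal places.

Midpoints: 23.5, 28.5, 33.5, 38.5, 43.5, 48.5, 53.5, 58.5
Σfm = 11×23.5 + 13×28.5 + 13×33.5 + 16×38.5 + 21×43.5 + 15×48.5 + 15×53.5 + 9×58.5 = 4650.5
n = Σf = 113
Mean = 4650.5 / 113 = 41.1549

41.155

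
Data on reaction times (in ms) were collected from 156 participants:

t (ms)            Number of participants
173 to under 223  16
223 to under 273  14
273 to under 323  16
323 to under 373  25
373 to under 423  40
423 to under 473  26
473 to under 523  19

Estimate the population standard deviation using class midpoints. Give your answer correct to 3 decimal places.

Midpoints: 198, 248, 298, 348, 398, 448, 498
n = 156, Σfm = 57138, mean = 366.2692
Σfm² = 22203324
Σf(m − x̄)² = Σfm² − (Σfm)²/n = 22203324 − 57138²/156 = 1275432.6923
Population variance = 1275432.6923 / 156 = 8175.8506
Standard deviation = √8175.8506 = 90.4204

90.420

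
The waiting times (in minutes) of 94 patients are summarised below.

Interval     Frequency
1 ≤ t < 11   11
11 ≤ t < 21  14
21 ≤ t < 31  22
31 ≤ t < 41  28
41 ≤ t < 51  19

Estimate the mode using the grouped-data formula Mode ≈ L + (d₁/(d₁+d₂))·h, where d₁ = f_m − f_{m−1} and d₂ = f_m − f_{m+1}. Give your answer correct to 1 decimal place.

35.0

Modal class: 31 ≤ t < 41 (highest frequency 28).
d₁ = 28 − 22 = 6, d₂ = 28 − 19 = 9
Mode ≈ 31 + (6/(6+9)) × 10 = 31 + 4.0000 = 35.0000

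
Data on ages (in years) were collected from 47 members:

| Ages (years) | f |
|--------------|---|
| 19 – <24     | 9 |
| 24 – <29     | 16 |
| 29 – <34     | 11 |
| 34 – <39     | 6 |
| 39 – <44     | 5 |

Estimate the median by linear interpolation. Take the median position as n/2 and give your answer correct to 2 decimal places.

28.53

Cumulative frequencies: 9, 25, 36, 42, 47
n = 47; position = n/2 = 23.5.
This falls in the class 24 – <29: L = 24, F = 9, f = 16, h = 5.
Median ≈ 24 + ((23.5 − 9) / 16) × 5 = 28.5312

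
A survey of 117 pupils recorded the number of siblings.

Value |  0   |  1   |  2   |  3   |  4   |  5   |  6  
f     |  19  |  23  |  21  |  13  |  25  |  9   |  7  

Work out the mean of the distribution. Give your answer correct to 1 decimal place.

Values: 0, 1, 2, 3, 4, 5, 6
Σfx = 19×0 + 23×1 + 21×2 + 13×3 + 25×4 + 9×5 + 7×6 = 291
n = Σf = 117
Mean = 291 / 117 = 2.4872

2.5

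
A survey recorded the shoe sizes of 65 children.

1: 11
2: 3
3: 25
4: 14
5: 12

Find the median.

3

Cumulative frequencies: 11, 14, 39, 53, 65
n = 65, so the median is the value in position (n+1)/2 = 33.
Position 33 falls at value 3.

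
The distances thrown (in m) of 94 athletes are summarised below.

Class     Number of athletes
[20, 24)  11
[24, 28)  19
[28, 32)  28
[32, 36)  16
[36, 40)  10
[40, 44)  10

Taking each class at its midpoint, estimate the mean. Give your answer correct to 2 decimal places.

31.06

Midpoints: 22, 26, 30, 34, 38, 42
Σfm = 11×22 + 19×26 + 28×30 + 16×34 + 10×38 + 10×42 = 2920
n = Σf = 94
Mean = 2920 / 94 = 31.0638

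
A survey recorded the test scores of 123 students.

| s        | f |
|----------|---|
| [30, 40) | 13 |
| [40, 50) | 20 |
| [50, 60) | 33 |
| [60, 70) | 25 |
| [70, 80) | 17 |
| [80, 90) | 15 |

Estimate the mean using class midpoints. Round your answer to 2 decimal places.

Midpoints: 35, 45, 55, 65, 75, 85
Σfm = 13×35 + 20×45 + 33×55 + 25×65 + 17×75 + 15×85 = 7345
n = Σf = 123
Mean = 7345 / 123 = 59.7154

59.72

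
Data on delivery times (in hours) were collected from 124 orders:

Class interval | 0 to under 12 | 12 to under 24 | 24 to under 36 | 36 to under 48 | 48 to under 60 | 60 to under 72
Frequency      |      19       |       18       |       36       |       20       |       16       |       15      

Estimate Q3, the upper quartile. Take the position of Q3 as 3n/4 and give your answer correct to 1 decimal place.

48.0

Cumulative frequencies: 19, 37, 73, 93, 109, 124
n = 124; position = 3n/4 = 93.
This falls in the class 36 to under 48: L = 36, F = 73, f = 20, h = 12.
Upper quartile ≈ 36 + ((93 − 73) / 20) × 12 = 48.0000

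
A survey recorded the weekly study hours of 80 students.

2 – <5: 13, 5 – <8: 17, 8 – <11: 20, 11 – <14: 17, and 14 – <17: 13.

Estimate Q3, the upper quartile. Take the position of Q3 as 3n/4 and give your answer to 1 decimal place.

12.8

Cumulative frequencies: 13, 30, 50, 67, 80
n = 80; position = 3n/4 = 60.
This falls in the class 11 – <14: L = 11, F = 50, f = 17, h = 3.
Upper quartile ≈ 11 + ((60 − 50) / 17) × 3 = 12.7647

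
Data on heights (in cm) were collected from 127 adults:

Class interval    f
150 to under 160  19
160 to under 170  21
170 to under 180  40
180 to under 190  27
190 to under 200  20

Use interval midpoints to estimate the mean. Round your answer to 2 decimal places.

Midpoints: 155, 165, 175, 185, 195
Σfm = 19×155 + 21×165 + 40×175 + 27×185 + 20×195 = 22305
n = Σf = 127
Mean = 22305 / 127 = 175.6299

175.63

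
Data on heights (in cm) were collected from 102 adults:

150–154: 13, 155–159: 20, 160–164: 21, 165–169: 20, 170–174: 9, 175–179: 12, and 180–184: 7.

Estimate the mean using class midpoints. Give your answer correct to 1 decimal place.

164.7

Midpoints: 152, 157, 162, 167, 172, 177, 182
Σfm = 13×152 + 20×157 + 21×162 + 20×167 + 9×172 + 12×177 + 7×182 = 16804
n = Σf = 102
Mean = 16804 / 102 = 164.7451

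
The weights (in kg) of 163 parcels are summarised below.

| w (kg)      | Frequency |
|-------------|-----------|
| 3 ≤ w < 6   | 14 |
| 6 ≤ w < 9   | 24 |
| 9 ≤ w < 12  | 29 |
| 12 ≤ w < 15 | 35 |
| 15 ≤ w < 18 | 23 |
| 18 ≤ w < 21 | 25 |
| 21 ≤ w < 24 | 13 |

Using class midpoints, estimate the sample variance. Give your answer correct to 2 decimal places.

Midpoints: 4.5, 7.5, 10.5, 13.5, 16.5, 19.5, 22.5
n = 163, Σfm = 2179.5, mean = 13.3712
Σfm² = 33558.75
Σf(m − x̄)² = Σfm² − (Σfm)²/n = 33558.75 − 2179.5²/163 = 4416.2945
Sample variance = 4416.2945 / 162 = 27.2611

27.26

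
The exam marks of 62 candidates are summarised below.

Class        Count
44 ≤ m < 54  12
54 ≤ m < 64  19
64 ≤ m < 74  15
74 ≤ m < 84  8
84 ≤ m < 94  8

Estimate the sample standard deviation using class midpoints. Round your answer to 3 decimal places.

12.879

Midpoints: 49, 59, 69, 79, 89
n = 62, Σfm = 4088, mean = 65.9355
Σfm² = 279662
Σf(m − x̄)² = Σfm² − (Σfm)²/n = 279662 − 4088²/62 = 10117.7419
Sample variance = 10117.7419 / 61 = 165.8646
Standard deviation = √165.8646 = 12.8788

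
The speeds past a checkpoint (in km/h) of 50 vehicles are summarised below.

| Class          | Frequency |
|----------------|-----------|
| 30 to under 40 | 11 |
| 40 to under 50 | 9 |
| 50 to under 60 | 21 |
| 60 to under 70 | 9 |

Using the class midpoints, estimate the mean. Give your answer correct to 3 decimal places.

Midpoints: 35, 45, 55, 65
Σfm = 11×35 + 9×45 + 21×55 + 9×65 = 2530
n = Σf = 50
Mean = 2530 / 50 = 50.6000

50.600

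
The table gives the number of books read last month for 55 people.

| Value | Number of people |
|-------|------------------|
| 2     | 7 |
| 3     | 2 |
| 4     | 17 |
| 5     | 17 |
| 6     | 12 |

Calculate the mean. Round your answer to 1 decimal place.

4.5

Values: 2, 3, 4, 5, 6
Σfx = 7×2 + 2×3 + 17×4 + 17×5 + 12×6 = 245
n = Σf = 55
Mean = 245 / 55 = 4.4545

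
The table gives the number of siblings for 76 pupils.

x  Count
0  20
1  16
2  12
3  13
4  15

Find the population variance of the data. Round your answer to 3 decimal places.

Values: 0, 1, 2, 3, 4
n = 76, Σfx = 139, mean = 1.8289
Σfx² = 421
Σf(x − x̄)² = Σfx² − (Σfx)²/n = 421 − 139²/76 = 166.7763
Population variance = 166.7763 / 76 = 2.1944

2.194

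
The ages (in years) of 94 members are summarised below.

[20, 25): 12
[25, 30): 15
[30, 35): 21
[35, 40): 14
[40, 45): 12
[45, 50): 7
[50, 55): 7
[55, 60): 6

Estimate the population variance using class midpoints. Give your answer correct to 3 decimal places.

102.467

Midpoints: 22.5, 27.5, 32.5, 37.5, 42.5, 47.5, 52.5, 57.5
n = 94, Σfm = 3445, mean = 36.6489
Σfm² = 135887.5
Σf(m − x̄)² = Σfm² − (Σfm)²/n = 135887.5 − 3445²/94 = 9631.9149
Population variance = 9631.9149 / 94 = 102.4672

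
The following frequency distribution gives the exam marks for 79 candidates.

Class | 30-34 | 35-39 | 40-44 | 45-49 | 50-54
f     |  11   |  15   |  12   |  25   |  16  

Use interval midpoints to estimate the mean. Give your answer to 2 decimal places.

43.27

Midpoints: 32, 37, 42, 47, 52
Σfm = 11×32 + 15×37 + 12×42 + 25×47 + 16×52 = 3418
n = Σf = 79
Mean = 3418 / 79 = 43.2658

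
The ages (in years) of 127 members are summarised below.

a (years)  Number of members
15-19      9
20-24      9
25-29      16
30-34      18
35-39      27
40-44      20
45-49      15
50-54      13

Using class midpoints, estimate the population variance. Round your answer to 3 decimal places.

98.320

Midpoints: 17, 22, 27, 32, 37, 42, 47, 52
n = 127, Σfm = 4579, mean = 36.0551
Σfm² = 177583
Σf(m − x̄)² = Σfm² − (Σfm)²/n = 177583 − 4579²/127 = 12486.6142
Population variance = 12486.6142 / 127 = 98.3198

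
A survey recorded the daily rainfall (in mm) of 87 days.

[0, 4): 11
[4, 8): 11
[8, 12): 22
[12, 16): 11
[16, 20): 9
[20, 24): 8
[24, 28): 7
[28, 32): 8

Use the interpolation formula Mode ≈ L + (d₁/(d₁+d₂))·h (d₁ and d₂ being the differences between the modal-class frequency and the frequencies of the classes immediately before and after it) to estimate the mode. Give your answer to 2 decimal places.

10.00

Modal class: [8, 12) (highest frequency 22).
d₁ = 22 − 11 = 11, d₂ = 22 − 11 = 11
Mode ≈ 8 + (11/(11+11)) × 4 = 8 + 2.0000 = 10.0000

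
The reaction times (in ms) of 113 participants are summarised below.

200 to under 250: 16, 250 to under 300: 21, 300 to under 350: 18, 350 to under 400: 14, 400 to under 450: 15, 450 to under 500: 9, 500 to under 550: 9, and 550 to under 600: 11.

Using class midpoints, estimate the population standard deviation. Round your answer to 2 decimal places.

Midpoints: 225, 275, 325, 375, 425, 475, 525, 575
n = 113, Σfm = 42175, mean = 373.2301
Σfm² = 17125625
Σf(m − x̄)² = Σfm² − (Σfm)²/n = 17125625 − 42175²/113 = 1384646.0177
Population variance = 1384646.0177 / 113 = 12253.5046
Standard deviation = √12253.5046 = 110.6955

110.70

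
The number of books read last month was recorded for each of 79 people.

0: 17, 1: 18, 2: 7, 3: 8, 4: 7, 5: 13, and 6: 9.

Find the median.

2

Cumulative frequencies: 17, 35, 42, 50, 57, 70, 79
n = 79, so the median is the value in position (n+1)/2 = 40.
Position 40 falls at value 2.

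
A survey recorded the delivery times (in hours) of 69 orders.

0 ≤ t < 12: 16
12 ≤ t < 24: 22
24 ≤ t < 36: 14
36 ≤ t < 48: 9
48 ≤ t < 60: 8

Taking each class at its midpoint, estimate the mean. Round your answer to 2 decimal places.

Midpoints: 6, 18, 30, 42, 54
Σfm = 16×6 + 22×18 + 14×30 + 9×42 + 8×54 = 1722
n = Σf = 69
Mean = 1722 / 69 = 24.9565

24.96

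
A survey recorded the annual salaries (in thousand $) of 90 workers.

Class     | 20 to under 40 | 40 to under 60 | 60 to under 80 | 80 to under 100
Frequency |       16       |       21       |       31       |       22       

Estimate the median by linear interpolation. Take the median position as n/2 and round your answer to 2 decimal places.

65.16

Cumulative frequencies: 16, 37, 68, 90
n = 90; position = n/2 = 45.
This falls in the class 60 to under 80: L = 60, F = 37, f = 31, h = 20.
Median ≈ 60 + ((45 − 37) / 31) × 20 = 65.1613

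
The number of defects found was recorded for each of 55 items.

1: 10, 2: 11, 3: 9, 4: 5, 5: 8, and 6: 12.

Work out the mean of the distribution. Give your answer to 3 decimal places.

Values: 1, 2, 3, 4, 5, 6
Σfx = 10×1 + 11×2 + 9×3 + 5×4 + 8×5 + 12×6 = 191
n = Σf = 55
Mean = 191 / 55 = 3.4727

3.473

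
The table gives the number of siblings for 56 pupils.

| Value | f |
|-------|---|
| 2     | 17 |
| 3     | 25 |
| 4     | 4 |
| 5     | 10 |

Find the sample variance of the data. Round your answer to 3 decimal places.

1.093

Values: 2, 3, 4, 5
n = 56, Σfx = 175, mean = 3.1250
Σfx² = 607
Σf(x − x̄)² = Σfx² − (Σfx)²/n = 607 − 175²/56 = 60.1250
Sample variance = 60.1250 / 55 = 1.0932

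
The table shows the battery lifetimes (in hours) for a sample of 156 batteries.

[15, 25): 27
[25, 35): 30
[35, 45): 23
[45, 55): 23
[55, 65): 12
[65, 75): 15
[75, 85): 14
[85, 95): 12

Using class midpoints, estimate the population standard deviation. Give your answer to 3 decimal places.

Midpoints: 20, 30, 40, 50, 60, 70, 80, 90
n = 156, Σfm = 7480, mean = 47.9487
Σfm² = 435600
Σf(m − x̄)² = Σfm² − (Σfm)²/n = 435600 − 7480²/156 = 76943.5897
Population variance = 76943.5897 / 156 = 493.2281
Standard deviation = √493.2281 = 22.2087

22.209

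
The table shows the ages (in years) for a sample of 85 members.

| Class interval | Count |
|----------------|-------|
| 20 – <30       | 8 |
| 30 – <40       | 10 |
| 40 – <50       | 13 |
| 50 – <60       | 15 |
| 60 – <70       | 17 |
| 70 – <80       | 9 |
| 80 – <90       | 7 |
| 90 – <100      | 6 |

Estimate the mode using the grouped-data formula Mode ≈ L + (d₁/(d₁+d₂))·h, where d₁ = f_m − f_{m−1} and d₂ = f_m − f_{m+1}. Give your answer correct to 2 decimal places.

62.00

Modal class: 60 – <70 (highest frequency 17).
d₁ = 17 − 15 = 2, d₂ = 17 − 9 = 8
Mode ≈ 60 + (2/(2+8)) × 10 = 60 + 2.0000 = 62.0000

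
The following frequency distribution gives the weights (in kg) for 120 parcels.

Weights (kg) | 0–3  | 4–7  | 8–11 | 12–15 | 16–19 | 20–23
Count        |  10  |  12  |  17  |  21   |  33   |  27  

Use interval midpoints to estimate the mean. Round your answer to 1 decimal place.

Midpoints: 1.5, 5.5, 9.5, 13.5, 17.5, 21.5
Σfm = 10×1.5 + 12×5.5 + 17×9.5 + 21×13.5 + 33×17.5 + 27×21.5 = 1684
n = Σf = 120
Mean = 1684 / 120 = 14.0333

14.0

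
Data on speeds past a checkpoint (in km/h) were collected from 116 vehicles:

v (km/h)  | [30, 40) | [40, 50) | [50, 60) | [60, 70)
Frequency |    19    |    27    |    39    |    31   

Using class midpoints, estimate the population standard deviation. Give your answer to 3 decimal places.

10.341

Midpoints: 35, 45, 55, 65
n = 116, Σfm = 6040, mean = 52.0690
Σfm² = 326900
Σf(m − x̄)² = Σfm² − (Σfm)²/n = 326900 − 6040²/116 = 12403.4483
Population variance = 12403.4483 / 116 = 106.9263
Standard deviation = √106.9263 = 10.3405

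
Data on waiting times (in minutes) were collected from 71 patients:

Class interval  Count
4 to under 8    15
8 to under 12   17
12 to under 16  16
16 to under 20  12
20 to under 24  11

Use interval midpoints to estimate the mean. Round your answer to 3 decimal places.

13.268

Midpoints: 6, 10, 14, 18, 22
Σfm = 15×6 + 17×10 + 16×14 + 12×18 + 11×22 = 942
n = Σf = 71
Mean = 942 / 71 = 13.2676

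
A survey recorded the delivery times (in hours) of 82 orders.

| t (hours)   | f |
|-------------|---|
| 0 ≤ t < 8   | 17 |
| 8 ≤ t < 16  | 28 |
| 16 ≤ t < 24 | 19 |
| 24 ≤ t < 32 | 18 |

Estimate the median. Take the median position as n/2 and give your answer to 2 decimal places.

14.86

Cumulative frequencies: 17, 45, 64, 82
n = 82; position = n/2 = 41.
This falls in the class 8 ≤ t < 16: L = 8, F = 17, f = 28, h = 8.
Median ≈ 8 + ((41 − 17) / 28) × 8 = 14.8571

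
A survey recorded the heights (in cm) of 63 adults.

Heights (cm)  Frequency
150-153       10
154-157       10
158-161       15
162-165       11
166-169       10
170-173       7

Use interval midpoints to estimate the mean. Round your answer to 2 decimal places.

Midpoints: 151.5, 155.5, 159.5, 163.5, 167.5, 171.5
Σfm = 10×151.5 + 10×155.5 + 15×159.5 + 11×163.5 + 10×167.5 + 7×171.5 = 10136.5
n = Σf = 63
Mean = 10136.5 / 63 = 160.8968

160.90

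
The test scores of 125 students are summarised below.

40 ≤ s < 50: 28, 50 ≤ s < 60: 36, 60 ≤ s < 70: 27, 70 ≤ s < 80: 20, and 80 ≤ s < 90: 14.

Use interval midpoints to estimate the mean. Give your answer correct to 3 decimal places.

61.480

Midpoints: 45, 55, 65, 75, 85
Σfm = 28×45 + 36×55 + 27×65 + 20×75 + 14×85 = 7685
n = Σf = 125
Mean = 7685 / 125 = 61.4800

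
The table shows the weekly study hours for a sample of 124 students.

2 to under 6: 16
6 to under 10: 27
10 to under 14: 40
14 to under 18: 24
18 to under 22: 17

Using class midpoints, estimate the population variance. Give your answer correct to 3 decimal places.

Midpoints: 4, 8, 12, 16, 20
n = 124, Σfm = 1484, mean = 11.9677
Σfm² = 20688
Σf(m − x̄)² = Σfm² − (Σfm)²/n = 20688 − 1484²/124 = 2927.8710
Population variance = 2927.8710 / 124 = 23.6119

23.612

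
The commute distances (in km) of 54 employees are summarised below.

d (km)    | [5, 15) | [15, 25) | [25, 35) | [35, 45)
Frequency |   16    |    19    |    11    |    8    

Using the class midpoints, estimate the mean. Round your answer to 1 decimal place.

22.0

Midpoints: 10, 20, 30, 40
Σfm = 16×10 + 19×20 + 11×30 + 8×40 = 1190
n = Σf = 54
Mean = 1190 / 54 = 22.0370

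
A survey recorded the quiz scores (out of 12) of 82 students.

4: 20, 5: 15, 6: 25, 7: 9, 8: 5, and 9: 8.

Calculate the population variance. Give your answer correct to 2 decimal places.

Values: 4, 5, 6, 7, 8, 9
n = 82, Σfx = 480, mean = 5.8537
Σfx² = 3004
Σf(x − x̄)² = Σfx² − (Σfx)²/n = 3004 − 480²/82 = 194.2439
Population variance = 194.2439 / 82 = 2.3688

2.37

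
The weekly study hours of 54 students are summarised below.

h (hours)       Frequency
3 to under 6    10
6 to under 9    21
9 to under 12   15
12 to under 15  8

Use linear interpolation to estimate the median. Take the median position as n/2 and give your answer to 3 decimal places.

8.429

Cumulative frequencies: 10, 31, 46, 54
n = 54; position = n/2 = 27.
This falls in the class 6 to under 9: L = 6, F = 10, f = 21, h = 3.
Median ≈ 6 + ((27 − 10) / 21) × 3 = 8.4286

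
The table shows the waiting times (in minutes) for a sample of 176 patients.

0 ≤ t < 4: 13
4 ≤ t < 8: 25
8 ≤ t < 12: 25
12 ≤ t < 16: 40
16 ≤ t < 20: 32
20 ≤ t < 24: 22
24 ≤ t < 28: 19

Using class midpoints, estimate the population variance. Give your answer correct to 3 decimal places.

Midpoints: 2, 6, 10, 14, 18, 22, 26
n = 176, Σfm = 2540, mean = 14.4318
Σfm² = 45152
Σf(m − x̄)² = Σfm² − (Σfm)²/n = 45152 − 2540²/176 = 8495.1818
Population variance = 8495.1818 / 176 = 48.2681

48.268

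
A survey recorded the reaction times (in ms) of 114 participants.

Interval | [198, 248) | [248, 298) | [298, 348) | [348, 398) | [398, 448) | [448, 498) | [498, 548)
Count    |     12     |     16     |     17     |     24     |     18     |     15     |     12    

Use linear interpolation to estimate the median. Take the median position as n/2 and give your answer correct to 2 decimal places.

373.00

Cumulative frequencies: 12, 28, 45, 69, 87, 102, 114
n = 114; position = n/2 = 57.
This falls in the class [348, 398): L = 348, F = 45, f = 24, h = 50.
Median ≈ 348 + ((57 − 45) / 24) × 50 = 373.0000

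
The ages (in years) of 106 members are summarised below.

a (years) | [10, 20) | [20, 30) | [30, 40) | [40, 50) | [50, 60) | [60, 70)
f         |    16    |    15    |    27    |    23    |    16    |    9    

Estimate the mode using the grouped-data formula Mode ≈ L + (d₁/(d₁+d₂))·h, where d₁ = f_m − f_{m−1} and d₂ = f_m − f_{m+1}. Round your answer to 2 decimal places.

37.50

Modal class: [30, 40) (highest frequency 27).
d₁ = 27 − 15 = 12, d₂ = 27 − 23 = 4
Mode ≈ 30 + (12/(12+4)) × 10 = 30 + 7.5000 = 37.5000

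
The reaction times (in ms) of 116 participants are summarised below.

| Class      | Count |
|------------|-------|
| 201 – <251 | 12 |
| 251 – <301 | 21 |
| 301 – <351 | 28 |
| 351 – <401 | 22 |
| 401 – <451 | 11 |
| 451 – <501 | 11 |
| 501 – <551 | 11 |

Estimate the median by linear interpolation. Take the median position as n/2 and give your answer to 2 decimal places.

Cumulative frequencies: 12, 33, 61, 83, 94, 105, 116
n = 116; position = n/2 = 58.
This falls in the class 301 – <351: L = 301, F = 33, f = 28, h = 50.
Median ≈ 301 + ((58 − 33) / 28) × 50 = 345.6429

345.64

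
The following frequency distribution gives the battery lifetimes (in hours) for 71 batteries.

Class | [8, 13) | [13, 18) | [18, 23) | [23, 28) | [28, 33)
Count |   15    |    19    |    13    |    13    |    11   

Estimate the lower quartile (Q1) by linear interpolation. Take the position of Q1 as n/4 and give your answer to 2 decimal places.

13.72

Cumulative frequencies: 15, 34, 47, 60, 71
n = 71; position = n/4 = 17.75.
This falls in the class [13, 18): L = 13, F = 15, f = 19, h = 5.
Lower quartile ≈ 13 + ((17.75 − 15) / 19) × 5 = 13.7237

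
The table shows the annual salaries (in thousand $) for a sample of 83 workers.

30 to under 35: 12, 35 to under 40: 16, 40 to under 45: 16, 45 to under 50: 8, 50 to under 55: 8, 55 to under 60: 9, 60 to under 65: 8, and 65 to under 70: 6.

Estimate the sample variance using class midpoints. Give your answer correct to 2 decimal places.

Midpoints: 32.5, 37.5, 42.5, 47.5, 52.5, 57.5, 62.5, 67.5
n = 83, Σfm = 3892.5, mean = 46.8976
Σfm² = 192518.75
Σf(m − x̄)² = Σfm² − (Σfm)²/n = 192518.75 − 3892.5²/83 = 9969.8795
Sample variance = 9969.8795 / 82 = 121.5839

121.58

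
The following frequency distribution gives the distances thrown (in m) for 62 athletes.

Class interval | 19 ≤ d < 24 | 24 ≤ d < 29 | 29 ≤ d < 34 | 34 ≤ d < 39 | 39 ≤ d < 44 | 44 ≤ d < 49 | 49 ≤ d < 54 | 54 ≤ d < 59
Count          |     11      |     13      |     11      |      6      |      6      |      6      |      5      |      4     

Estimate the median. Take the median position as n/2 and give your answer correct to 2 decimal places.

32.18

Cumulative frequencies: 11, 24, 35, 41, 47, 53, 58, 62
n = 62; position = n/2 = 31.
This falls in the class 29 ≤ d < 34: L = 29, F = 24, f = 11, h = 5.
Median ≈ 29 + ((31 − 24) / 11) × 5 = 32.1818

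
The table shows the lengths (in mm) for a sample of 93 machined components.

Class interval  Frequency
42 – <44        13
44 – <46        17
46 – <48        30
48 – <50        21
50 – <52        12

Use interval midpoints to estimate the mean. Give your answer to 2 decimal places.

Midpoints: 43, 45, 47, 49, 51
Σfm = 13×43 + 17×45 + 30×47 + 21×49 + 12×51 = 4375
n = Σf = 93
Mean = 4375 / 93 = 47.0430

47.04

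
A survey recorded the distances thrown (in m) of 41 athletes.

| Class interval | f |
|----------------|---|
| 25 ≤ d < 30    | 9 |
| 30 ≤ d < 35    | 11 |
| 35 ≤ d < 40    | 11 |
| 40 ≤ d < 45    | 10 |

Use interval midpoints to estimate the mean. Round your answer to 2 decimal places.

35.18

Midpoints: 27.5, 32.5, 37.5, 42.5
Σfm = 9×27.5 + 11×32.5 + 11×37.5 + 10×42.5 = 1442.5
n = Σf = 41
Mean = 1442.5 / 41 = 35.1829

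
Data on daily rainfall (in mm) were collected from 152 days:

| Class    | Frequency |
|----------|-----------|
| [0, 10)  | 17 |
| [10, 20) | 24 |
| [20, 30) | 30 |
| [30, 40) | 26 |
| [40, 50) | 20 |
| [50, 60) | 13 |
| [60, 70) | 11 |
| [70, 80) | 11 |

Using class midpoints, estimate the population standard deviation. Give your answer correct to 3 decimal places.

20.290

Midpoints: 5, 15, 25, 35, 45, 55, 65, 75
n = 152, Σfm = 5260, mean = 34.6053
Σfm² = 244600
Σf(m − x̄)² = Σfm² − (Σfm)²/n = 244600 − 5260²/152 = 62576.3158
Population variance = 62576.3158 / 152 = 411.6863
Standard deviation = √411.6863 = 20.2901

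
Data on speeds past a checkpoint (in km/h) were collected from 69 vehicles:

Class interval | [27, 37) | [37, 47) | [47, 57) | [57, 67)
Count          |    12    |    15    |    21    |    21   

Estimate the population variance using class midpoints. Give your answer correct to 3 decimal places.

114.934

Midpoints: 32, 42, 52, 62
n = 69, Σfm = 3408, mean = 49.3913
Σfm² = 176256
Σf(m − x̄)² = Σfm² − (Σfm)²/n = 176256 − 3408²/69 = 7930.4348
Population variance = 7930.4348 / 69 = 114.9338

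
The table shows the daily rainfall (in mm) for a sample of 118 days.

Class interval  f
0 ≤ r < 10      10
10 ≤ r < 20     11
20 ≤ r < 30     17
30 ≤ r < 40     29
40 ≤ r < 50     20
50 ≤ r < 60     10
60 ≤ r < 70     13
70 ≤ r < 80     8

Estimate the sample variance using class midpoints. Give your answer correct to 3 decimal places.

Midpoints: 5, 15, 25, 35, 45, 55, 65, 75
n = 118, Σfm = 4550, mean = 38.5593
Σfm² = 219550
Σf(m − x̄)² = Σfm² − (Σfm)²/n = 219550 − 4550²/118 = 44105.0847
Sample variance = 44105.0847 / 117 = 376.9665

376.967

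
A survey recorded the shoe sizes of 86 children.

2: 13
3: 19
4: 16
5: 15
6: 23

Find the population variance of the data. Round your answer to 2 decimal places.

Values: 2, 3, 4, 5, 6
n = 86, Σfx = 360, mean = 4.1860
Σfx² = 1682
Σf(x − x̄)² = Σfx² − (Σfx)²/n = 1682 − 360²/86 = 175.0233
Population variance = 175.0233 / 86 = 2.0352

2.04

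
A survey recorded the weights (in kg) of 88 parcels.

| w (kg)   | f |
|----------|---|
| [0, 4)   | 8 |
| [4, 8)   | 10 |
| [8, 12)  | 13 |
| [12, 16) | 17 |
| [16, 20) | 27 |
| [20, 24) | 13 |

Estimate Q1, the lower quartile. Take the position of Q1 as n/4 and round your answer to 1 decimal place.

9.2

Cumulative frequencies: 8, 18, 31, 48, 75, 88
n = 88; position = n/4 = 22.
This falls in the class [8, 12): L = 8, F = 18, f = 13, h = 4.
Lower quartile ≈ 8 + ((22 − 18) / 13) × 4 = 9.2308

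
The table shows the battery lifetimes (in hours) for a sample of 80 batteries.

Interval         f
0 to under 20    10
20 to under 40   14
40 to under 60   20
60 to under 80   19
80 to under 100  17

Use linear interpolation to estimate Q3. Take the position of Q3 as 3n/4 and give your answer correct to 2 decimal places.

Cumulative frequencies: 10, 24, 44, 63, 80
n = 80; position = 3n/4 = 60.
This falls in the class 60 to under 80: L = 60, F = 44, f = 19, h = 20.
Upper quartile ≈ 60 + ((60 − 44) / 19) × 20 = 76.8421

76.84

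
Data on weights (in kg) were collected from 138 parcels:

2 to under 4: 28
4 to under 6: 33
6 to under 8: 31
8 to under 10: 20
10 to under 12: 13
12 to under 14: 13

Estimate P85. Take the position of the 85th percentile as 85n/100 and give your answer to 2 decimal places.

Cumulative frequencies: 28, 61, 92, 112, 125, 138
n = 138; position = 85n/100 = 117.3.
This falls in the class 10 to under 12: L = 10, F = 112, f = 13, h = 2.
85th percentile ≈ 10 + ((117.3 − 112) / 13) × 2 = 10.8154

10.82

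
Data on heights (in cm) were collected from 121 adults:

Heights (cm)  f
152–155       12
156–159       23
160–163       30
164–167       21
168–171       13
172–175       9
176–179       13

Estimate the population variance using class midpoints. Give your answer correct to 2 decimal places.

50.44

Midpoints: 153.5, 157.5, 161.5, 165.5, 169.5, 173.5, 177.5
n = 121, Σfm = 19857.5, mean = 164.1116
Σfm² = 3264948.25
Σf(m − x̄)² = Σfm² − (Σfm)²/n = 3264948.25 − 19857.5²/121 = 6102.7438
Population variance = 6102.7438 / 121 = 50.4359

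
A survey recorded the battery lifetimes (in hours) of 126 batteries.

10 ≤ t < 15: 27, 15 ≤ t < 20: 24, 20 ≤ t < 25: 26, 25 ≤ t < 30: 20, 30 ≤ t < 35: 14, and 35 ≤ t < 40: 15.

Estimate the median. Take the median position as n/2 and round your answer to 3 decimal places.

22.308

Cumulative frequencies: 27, 51, 77, 97, 111, 126
n = 126; position = n/2 = 63.
This falls in the class 20 ≤ t < 25: L = 20, F = 51, f = 26, h = 5.
Median ≈ 20 + ((63 − 51) / 26) × 5 = 22.3077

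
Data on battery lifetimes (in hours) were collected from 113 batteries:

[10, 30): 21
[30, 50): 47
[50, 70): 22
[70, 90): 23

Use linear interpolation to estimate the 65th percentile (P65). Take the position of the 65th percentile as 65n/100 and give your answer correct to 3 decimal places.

54.955

Cumulative frequencies: 21, 68, 90, 113
n = 113; position = 65n/100 = 73.45.
This falls in the class [50, 70): L = 50, F = 68, f = 22, h = 20.
65th percentile ≈ 50 + ((73.45 − 68) / 22) × 20 = 54.9545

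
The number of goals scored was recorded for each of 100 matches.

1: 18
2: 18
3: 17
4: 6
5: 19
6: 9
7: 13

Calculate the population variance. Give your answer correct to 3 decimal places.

4.134

Values: 1, 2, 3, 4, 5, 6, 7
n = 100, Σfx = 369, mean = 3.6900
Σfx² = 1775
Σf(x − x̄)² = Σfx² − (Σfx)²/n = 1775 − 369²/100 = 413.3900
Population variance = 413.3900 / 100 = 4.1339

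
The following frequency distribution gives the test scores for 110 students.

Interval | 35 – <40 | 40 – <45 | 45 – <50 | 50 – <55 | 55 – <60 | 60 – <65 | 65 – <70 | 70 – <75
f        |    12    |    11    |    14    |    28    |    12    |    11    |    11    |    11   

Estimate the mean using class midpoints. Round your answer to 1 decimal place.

54.3

Midpoints: 37.5, 42.5, 47.5, 52.5, 57.5, 62.5, 67.5, 72.5
Σfm = 12×37.5 + 11×42.5 + 14×47.5 + 28×52.5 + 12×57.5 + 11×62.5 + 11×67.5 + 11×72.5 = 5970
n = Σf = 110
Mean = 5970 / 110 = 54.2727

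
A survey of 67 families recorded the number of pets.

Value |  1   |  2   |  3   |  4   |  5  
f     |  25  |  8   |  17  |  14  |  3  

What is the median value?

Cumulative frequencies: 25, 33, 50, 64, 67
n = 67, so the median is the value in position (n+1)/2 = 34.
Position 34 falls at value 3.

3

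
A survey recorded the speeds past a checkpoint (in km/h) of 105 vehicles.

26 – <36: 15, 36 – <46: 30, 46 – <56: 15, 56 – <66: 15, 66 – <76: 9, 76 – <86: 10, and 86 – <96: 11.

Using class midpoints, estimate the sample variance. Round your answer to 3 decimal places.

371.117

Midpoints: 31, 41, 51, 61, 71, 81, 91
n = 105, Σfm = 5825, mean = 55.4762
Σfm² = 361745
Σf(m − x̄)² = Σfm² − (Σfm)²/n = 361745 − 5825²/105 = 38596.1905
Sample variance = 38596.1905 / 104 = 371.1172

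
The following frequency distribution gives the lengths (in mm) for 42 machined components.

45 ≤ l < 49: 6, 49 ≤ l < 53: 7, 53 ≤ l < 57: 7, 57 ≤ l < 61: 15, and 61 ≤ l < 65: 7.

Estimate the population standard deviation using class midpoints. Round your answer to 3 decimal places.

5.223

Midpoints: 47, 51, 55, 59, 63
n = 42, Σfm = 2350, mean = 55.9524
Σfm² = 132634
Σf(m − x̄)² = Σfm² − (Σfm)²/n = 132634 − 2350²/42 = 1145.9048
Population variance = 1145.9048 / 42 = 27.2834
Standard deviation = √27.2834 = 5.2234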